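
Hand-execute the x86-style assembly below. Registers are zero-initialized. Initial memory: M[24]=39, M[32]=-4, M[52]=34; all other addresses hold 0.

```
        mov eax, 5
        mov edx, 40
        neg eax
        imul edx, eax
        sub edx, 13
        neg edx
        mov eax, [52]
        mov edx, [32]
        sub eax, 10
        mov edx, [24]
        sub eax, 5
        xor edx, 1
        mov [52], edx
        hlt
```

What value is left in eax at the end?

after mov eax, 5: eax=5
after mov edx, 40: edx=40
after neg eax: eax=-(5)=-5
after imul edx, eax: edx=40*(-5)=-200
after sub edx, 13: edx=(-200)-13=-213
after neg edx: edx=-(-213)=213
after mov eax, [52]: eax=M[52]=34
after mov edx, [32]: edx=M[32]=-4
after sub eax, 10: eax=34-10=24
after mov edx, [24]: edx=M[24]=39
after sub eax, 5: eax=24-5=19
after xor edx, 1: edx=39^1=38
mov [52], edx → M[52]=38
halt.

19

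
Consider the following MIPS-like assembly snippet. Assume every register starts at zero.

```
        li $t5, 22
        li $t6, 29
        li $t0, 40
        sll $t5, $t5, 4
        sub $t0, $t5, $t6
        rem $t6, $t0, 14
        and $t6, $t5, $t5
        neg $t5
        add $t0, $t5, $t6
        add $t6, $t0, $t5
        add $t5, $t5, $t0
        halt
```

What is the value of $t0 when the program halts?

0

$t5=22
$t6=29
$t0=40
$t5=22<<4=352
$t0=352-29=323
$t6=323%14=1
$t6=352&352=352
$t5=-(352)=-352
$t0=(-352)+352=0
$t6=0+(-352)=-352
$t5=(-352)+0=-352
halt.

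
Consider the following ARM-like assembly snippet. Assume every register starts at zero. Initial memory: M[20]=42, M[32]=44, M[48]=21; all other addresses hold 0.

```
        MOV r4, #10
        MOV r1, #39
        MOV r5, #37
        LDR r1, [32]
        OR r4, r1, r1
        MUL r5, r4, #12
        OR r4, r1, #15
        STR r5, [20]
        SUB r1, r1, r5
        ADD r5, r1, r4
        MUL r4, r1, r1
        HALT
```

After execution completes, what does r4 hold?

234256

r4=10
r1=39
r5=37
r1=M[32]=44
r4=44|44=44
r5=44*12=528
r4=44|15=47
STR r5, [20] → M[20]=528
r1=44-528=-484
r5=(-484)+47=-437
r4=(-484)*(-484)=234256
halt.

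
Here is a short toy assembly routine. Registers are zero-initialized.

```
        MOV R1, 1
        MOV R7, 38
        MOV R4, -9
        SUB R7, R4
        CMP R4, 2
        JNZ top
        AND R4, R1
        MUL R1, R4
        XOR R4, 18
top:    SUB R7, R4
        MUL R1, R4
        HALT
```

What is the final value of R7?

R1=1
R7=38
R4=-9
R7=38-(-9)=47
CMP R4, 2  (cmp -9,2)
JNZ top: taken
R7=47-(-9)=56
R1=1*(-9)=-9
halt.

56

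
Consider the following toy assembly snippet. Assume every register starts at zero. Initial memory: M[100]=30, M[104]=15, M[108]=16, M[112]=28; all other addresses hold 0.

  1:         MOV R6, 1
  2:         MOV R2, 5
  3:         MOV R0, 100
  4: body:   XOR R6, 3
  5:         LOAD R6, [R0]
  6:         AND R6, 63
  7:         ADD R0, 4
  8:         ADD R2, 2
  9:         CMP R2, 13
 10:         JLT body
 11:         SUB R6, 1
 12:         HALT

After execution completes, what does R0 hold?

116

R6=1
R2=5
R0=100
R6=1^3=2
R6=M[100]=30
R6=30&63=30
R0=100+4=104
R2=5+2=7
CMP R2, 13  (cmp 7,13)
JLT body: taken
R6=30^3=29
R6=M[104]=15
R6=15&63=15
R0=104+4=108
R2=7+2=9
CMP R2, 13  (cmp 9,13)
JLT body: taken
R6=15^3=12
R6=M[108]=16
R6=16&63=16
R0=108+4=112
R2=9+2=11
CMP R2, 13  (cmp 11,13)
JLT body: taken
R6=16^3=19
R6=M[112]=28
R6=28&63=28
R0=112+4=116
R2=11+2=13
CMP R2, 13  (cmp 13,13)
JLT body: not taken
R6=28-1=27
halt.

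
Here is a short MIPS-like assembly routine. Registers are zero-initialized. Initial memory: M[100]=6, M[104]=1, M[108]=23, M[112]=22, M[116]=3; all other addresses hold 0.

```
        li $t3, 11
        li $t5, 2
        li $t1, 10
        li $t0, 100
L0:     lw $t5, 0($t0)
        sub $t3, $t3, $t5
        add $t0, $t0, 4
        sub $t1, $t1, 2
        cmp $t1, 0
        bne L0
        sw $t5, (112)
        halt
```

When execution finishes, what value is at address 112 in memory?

3

$t3=11
$t5=2
$t1=10
$t0=100
$t5=M[100]=6
$t3=11-6=5
$t0=100+4=104
$t1=10-2=8
cmp $t1, 0  (cmp 8,0)
bne L0: taken
$t5=M[104]=1
$t3=5-1=4
$t0=104+4=108
$t1=8-2=6
cmp $t1, 0  (cmp 6,0)
bne L0: taken
$t5=M[108]=23
$t3=4-23=-19
$t0=108+4=112
$t1=6-2=4
cmp $t1, 0  (cmp 4,0)
bne L0: taken
$t5=M[112]=22
$t3=(-19)-22=-41
$t0=112+4=116
$t1=4-2=2
cmp $t1, 0  (cmp 2,0)
bne L0: taken
$t5=M[116]=3
$t3=(-41)-3=-44
$t0=116+4=120
$t1=2-2=0
cmp $t1, 0  (cmp 0,0)
bne L0: not taken
sw $t5, (112) → M[112]=3
halt.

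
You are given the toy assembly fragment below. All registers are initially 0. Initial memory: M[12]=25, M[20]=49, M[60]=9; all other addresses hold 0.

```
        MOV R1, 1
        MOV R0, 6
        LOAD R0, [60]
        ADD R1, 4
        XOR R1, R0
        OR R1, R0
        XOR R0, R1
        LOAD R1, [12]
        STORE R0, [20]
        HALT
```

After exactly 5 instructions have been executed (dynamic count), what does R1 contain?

R1=1
R0=6
R0=M[60]=9
R1=1+4=5
R1=5^9=12
After step 5: R1 = 12.

12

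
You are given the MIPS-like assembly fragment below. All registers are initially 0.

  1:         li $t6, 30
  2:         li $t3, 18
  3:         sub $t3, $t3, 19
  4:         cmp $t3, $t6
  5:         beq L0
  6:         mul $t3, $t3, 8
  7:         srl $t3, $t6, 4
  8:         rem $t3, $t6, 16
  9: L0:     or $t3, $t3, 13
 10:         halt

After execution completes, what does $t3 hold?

15

$t6=30
$t3=18
$t3=18-19=-1
cmp $t3, $t6  (cmp -1,30)
beq L0: not taken
$t3=(-1)*8=-8
$t3=30>>4=1
$t3=30%16=14
$t3=14|13=15
halt.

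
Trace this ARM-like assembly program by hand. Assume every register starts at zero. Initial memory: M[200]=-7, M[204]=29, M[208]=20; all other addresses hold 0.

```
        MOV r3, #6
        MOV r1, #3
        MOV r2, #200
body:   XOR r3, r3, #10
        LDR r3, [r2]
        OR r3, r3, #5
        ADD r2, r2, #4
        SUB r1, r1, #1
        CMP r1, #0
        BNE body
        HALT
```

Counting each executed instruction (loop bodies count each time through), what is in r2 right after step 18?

208

after MOV r3, #6: r3=6
after MOV r1, #3: r1=3
after MOV r2, #200: r2=200
after XOR r3, r3, #10: r3=6^10=12
after LDR r3, [r2]: r3=M[200]=-7
after OR r3, r3, #5: r3=(-7)|5=-3
after ADD r2, r2, #4: r2=200+4=204
after SUB r1, r1, #1: r1=3-1=2
CMP r1, #0  (cmp 2,0)
BNE body: taken
after XOR r3, r3, #10: r3=(-3)^10=-9
after LDR r3, [r2]: r3=M[204]=29
after OR r3, r3, #5: r3=29|5=29
after ADD r2, r2, #4: r2=204+4=208
after SUB r1, r1, #1: r1=2-1=1
CMP r1, #0  (cmp 1,0)
BNE body: taken
after XOR r3, r3, #10: r3=29^10=23
After step 18: r2 = 208.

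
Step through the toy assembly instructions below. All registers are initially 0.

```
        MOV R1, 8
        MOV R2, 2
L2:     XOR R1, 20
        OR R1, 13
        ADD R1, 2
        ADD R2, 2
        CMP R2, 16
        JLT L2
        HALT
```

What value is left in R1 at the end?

MOV R1, 8 → R1=8
MOV R2, 2 → R2=2
XOR R1, 20 → R1=8^20=28
OR R1, 13 → R1=28|13=29
ADD R1, 2 → R1=29+2=31
ADD R2, 2 → R2=2+2=4
CMP R2, 16  (cmp 4,16)
JLT L2: taken
XOR R1, 20 → R1=31^20=11
OR R1, 13 → R1=11|13=15
ADD R1, 2 → R1=15+2=17
ADD R2, 2 → R2=4+2=6
CMP R2, 16  (cmp 6,16)
JLT L2: taken
XOR R1, 20 → R1=17^20=5
OR R1, 13 → R1=5|13=13
ADD R1, 2 → R1=13+2=15
ADD R2, 2 → R2=6+2=8
CMP R2, 16  (cmp 8,16)
JLT L2: taken
XOR R1, 20 → R1=15^20=27
OR R1, 13 → R1=27|13=31
ADD R1, 2 → R1=31+2=33
ADD R2, 2 → R2=8+2=10
CMP R2, 16  (cmp 10,16)
JLT L2: taken
XOR R1, 20 → R1=33^20=53
OR R1, 13 → R1=53|13=61
ADD R1, 2 → R1=61+2=63
ADD R2, 2 → R2=10+2=12
CMP R2, 16  (cmp 12,16)
JLT L2: taken
XOR R1, 20 → R1=63^20=43
OR R1, 13 → R1=43|13=47
ADD R1, 2 → R1=47+2=49
ADD R2, 2 → R2=12+2=14
CMP R2, 16  (cmp 14,16)
JLT L2: taken
XOR R1, 20 → R1=49^20=37
OR R1, 13 → R1=37|13=45
ADD R1, 2 → R1=45+2=47
ADD R2, 2 → R2=14+2=16
CMP R2, 16  (cmp 16,16)
JLT L2: not taken
halt.

47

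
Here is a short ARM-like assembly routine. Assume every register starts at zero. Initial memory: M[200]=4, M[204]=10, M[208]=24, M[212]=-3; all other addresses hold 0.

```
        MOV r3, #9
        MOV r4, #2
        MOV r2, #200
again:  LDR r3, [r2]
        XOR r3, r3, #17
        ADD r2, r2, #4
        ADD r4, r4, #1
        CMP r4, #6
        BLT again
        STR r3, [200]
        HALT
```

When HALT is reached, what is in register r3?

-20

r3=9
r4=2
r2=200
r3=M[200]=4
r3=4^17=21
r2=200+4=204
r4=2+1=3
CMP r4, #6  (cmp 3,6)
BLT again: taken
r3=M[204]=10
r3=10^17=27
r2=204+4=208
r4=3+1=4
CMP r4, #6  (cmp 4,6)
BLT again: taken
r3=M[208]=24
r3=24^17=9
r2=208+4=212
r4=4+1=5
CMP r4, #6  (cmp 5,6)
BLT again: taken
r3=M[212]=-3
r3=(-3)^17=-20
r2=212+4=216
r4=5+1=6
CMP r4, #6  (cmp 6,6)
BLT again: not taken
STR r3, [200] → M[200]=-20
halt.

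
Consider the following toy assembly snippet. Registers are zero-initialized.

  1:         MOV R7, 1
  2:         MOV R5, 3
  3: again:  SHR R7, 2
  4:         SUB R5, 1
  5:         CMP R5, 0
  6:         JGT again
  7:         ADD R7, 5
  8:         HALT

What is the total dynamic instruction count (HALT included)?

MOV R7, 1 → R7=1
MOV R5, 3 → R5=3
SHR R7, 2 → R7=1>>2=0
SUB R5, 1 → R5=3-1=2
CMP R5, 0  (cmp 2,0)
JGT again: taken
SHR R7, 2 → R7=0>>2=0
SUB R5, 1 → R5=2-1=1
CMP R5, 0  (cmp 1,0)
JGT again: taken
SHR R7, 2 → R7=0>>2=0
SUB R5, 1 → R5=1-1=0
CMP R5, 0  (cmp 0,0)
JGT again: not taken
ADD R7, 5 → R7=0+5=5
halt.
Total executed instructions: 16.

16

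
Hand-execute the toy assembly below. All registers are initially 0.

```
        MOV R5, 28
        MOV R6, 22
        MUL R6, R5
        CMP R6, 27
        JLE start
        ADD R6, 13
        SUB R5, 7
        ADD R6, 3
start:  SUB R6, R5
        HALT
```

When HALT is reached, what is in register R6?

MOV R5, 28 → R5=28
MOV R6, 22 → R6=22
MUL R6, R5 → R6=22*28=616
CMP R6, 27  (cmp 616,27)
JLE start: not taken
ADD R6, 13 → R6=616+13=629
SUB R5, 7 → R5=28-7=21
ADD R6, 3 → R6=629+3=632
SUB R6, R5 → R6=632-21=611
halt.

611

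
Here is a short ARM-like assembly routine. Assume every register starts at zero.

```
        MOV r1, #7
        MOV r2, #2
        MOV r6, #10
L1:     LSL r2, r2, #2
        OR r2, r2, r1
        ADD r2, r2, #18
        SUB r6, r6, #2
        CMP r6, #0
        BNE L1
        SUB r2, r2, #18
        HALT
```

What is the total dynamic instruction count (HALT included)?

after MOV r1, #7: r1=7
after MOV r2, #2: r2=2
after MOV r6, #10: r6=10
after LSL r2, r2, #2: r2=2<<2=8
after OR r2, r2, r1: r2=8|7=15
after ADD r2, r2, #18: r2=15+18=33
after SUB r6, r6, #2: r6=10-2=8
CMP r6, #0  (cmp 8,0)
BNE L1: taken
after LSL r2, r2, #2: r2=33<<2=132
after OR r2, r2, r1: r2=132|7=135
after ADD r2, r2, #18: r2=135+18=153
after SUB r6, r6, #2: r6=8-2=6
CMP r6, #0  (cmp 6,0)
BNE L1: taken
after LSL r2, r2, #2: r2=153<<2=612
after OR r2, r2, r1: r2=612|7=615
after ADD r2, r2, #18: r2=615+18=633
after SUB r6, r6, #2: r6=6-2=4
CMP r6, #0  (cmp 4,0)
BNE L1: taken
after LSL r2, r2, #2: r2=633<<2=2532
after OR r2, r2, r1: r2=2532|7=2535
after ADD r2, r2, #18: r2=2535+18=2553
after SUB r6, r6, #2: r6=4-2=2
CMP r6, #0  (cmp 2,0)
BNE L1: taken
after LSL r2, r2, #2: r2=2553<<2=10212
after OR r2, r2, r1: r2=10212|7=10215
after ADD r2, r2, #18: r2=10215+18=10233
after SUB r6, r6, #2: r6=2-2=0
CMP r6, #0  (cmp 0,0)
BNE L1: not taken
after SUB r2, r2, #18: r2=10233-18=10215
halt.
Total executed instructions: 35.

35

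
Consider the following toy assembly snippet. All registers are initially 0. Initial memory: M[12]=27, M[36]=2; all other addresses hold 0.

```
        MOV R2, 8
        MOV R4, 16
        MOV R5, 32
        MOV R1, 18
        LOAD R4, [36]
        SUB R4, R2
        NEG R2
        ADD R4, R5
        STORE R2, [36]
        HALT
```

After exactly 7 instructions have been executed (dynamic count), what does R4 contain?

-6

after MOV R2, 8: R2=8
after MOV R4, 16: R4=16
after MOV R5, 32: R5=32
after MOV R1, 18: R1=18
after LOAD R4, [36]: R4=M[36]=2
after SUB R4, R2: R4=2-8=-6
after NEG R2: R2=-(8)=-8
After step 7: R4 = -6.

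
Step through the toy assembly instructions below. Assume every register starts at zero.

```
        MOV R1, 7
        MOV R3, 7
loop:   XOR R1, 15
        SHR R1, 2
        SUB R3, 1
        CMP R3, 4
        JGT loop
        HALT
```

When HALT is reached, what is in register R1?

MOV R1, 7 → R1=7
MOV R3, 7 → R3=7
XOR R1, 15 → R1=7^15=8
SHR R1, 2 → R1=8>>2=2
SUB R3, 1 → R3=7-1=6
CMP R3, 4  (cmp 6,4)
JGT loop: taken
XOR R1, 15 → R1=2^15=13
SHR R1, 2 → R1=13>>2=3
SUB R3, 1 → R3=6-1=5
CMP R3, 4  (cmp 5,4)
JGT loop: taken
XOR R1, 15 → R1=3^15=12
SHR R1, 2 → R1=12>>2=3
SUB R3, 1 → R3=5-1=4
CMP R3, 4  (cmp 4,4)
JGT loop: not taken
halt.

3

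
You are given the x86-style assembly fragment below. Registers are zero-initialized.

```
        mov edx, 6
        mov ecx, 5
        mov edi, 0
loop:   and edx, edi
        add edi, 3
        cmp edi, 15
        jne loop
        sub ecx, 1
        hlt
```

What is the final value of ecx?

4

after mov edx, 6: edx=6
after mov ecx, 5: ecx=5
after mov edi, 0: edi=0
after and edx, edi: edx=6&0=0
after add edi, 3: edi=0+3=3
cmp edi, 15  (cmp 3,15)
jne loop: taken
after and edx, edi: edx=0&3=0
after add edi, 3: edi=3+3=6
cmp edi, 15  (cmp 6,15)
jne loop: taken
after and edx, edi: edx=0&6=0
after add edi, 3: edi=6+3=9
cmp edi, 15  (cmp 9,15)
jne loop: taken
after and edx, edi: edx=0&9=0
after add edi, 3: edi=9+3=12
cmp edi, 15  (cmp 12,15)
jne loop: taken
after and edx, edi: edx=0&12=0
after add edi, 3: edi=12+3=15
cmp edi, 15  (cmp 15,15)
jne loop: not taken
after sub ecx, 1: ecx=5-1=4
halt.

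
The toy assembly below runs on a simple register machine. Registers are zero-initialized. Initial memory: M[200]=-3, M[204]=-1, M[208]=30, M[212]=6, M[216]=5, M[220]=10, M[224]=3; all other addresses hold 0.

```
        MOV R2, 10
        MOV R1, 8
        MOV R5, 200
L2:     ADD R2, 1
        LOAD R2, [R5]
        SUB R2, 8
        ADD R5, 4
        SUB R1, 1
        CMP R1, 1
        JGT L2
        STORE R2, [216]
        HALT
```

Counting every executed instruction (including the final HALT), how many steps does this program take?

MOV R2, 10 → R2=10
MOV R1, 8 → R1=8
MOV R5, 200 → R5=200
ADD R2, 1 → R2=10+1=11
LOAD R2, [R5] → R2=M[200]=-3
SUB R2, 8 → R2=(-3)-8=-11
ADD R5, 4 → R5=200+4=204
SUB R1, 1 → R1=8-1=7
CMP R1, 1  (cmp 7,1)
JGT L2: taken
ADD R2, 1 → R2=(-11)+1=-10
LOAD R2, [R5] → R2=M[204]=-1
SUB R2, 8 → R2=(-1)-8=-9
ADD R5, 4 → R5=204+4=208
SUB R1, 1 → R1=7-1=6
CMP R1, 1  (cmp 6,1)
JGT L2: taken
ADD R2, 1 → R2=(-9)+1=-8
LOAD R2, [R5] → R2=M[208]=30
SUB R2, 8 → R2=30-8=22
ADD R5, 4 → R5=208+4=212
SUB R1, 1 → R1=6-1=5
CMP R1, 1  (cmp 5,1)
JGT L2: taken
ADD R2, 1 → R2=22+1=23
LOAD R2, [R5] → R2=M[212]=6
SUB R2, 8 → R2=6-8=-2
ADD R5, 4 → R5=212+4=216
SUB R1, 1 → R1=5-1=4
CMP R1, 1  (cmp 4,1)
JGT L2: taken
ADD R2, 1 → R2=(-2)+1=-1
LOAD R2, [R5] → R2=M[216]=5
SUB R2, 8 → R2=5-8=-3
ADD R5, 4 → R5=216+4=220
SUB R1, 1 → R1=4-1=3
CMP R1, 1  (cmp 3,1)
JGT L2: taken
ADD R2, 1 → R2=(-3)+1=-2
LOAD R2, [R5] → R2=M[220]=10
SUB R2, 8 → R2=10-8=2
ADD R5, 4 → R5=220+4=224
SUB R1, 1 → R1=3-1=2
CMP R1, 1  (cmp 2,1)
JGT L2: taken
ADD R2, 1 → R2=2+1=3
LOAD R2, [R5] → R2=M[224]=3
SUB R2, 8 → R2=3-8=-5
ADD R5, 4 → R5=224+4=228
SUB R1, 1 → R1=2-1=1
CMP R1, 1  (cmp 1,1)
JGT L2: not taken
STORE R2, [216] → M[216]=-5
halt.
Total executed instructions: 54.

54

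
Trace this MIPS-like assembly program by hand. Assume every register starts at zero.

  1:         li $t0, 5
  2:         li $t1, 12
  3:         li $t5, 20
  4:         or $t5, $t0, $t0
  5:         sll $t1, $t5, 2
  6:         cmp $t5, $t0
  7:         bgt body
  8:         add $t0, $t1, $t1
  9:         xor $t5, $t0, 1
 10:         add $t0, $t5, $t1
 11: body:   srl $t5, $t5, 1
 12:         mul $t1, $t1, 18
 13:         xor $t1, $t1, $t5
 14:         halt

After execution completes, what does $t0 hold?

li $t0, 5 → $t0=5
li $t1, 12 → $t1=12
li $t5, 20 → $t5=20
or $t5, $t0, $t0 → $t5=5|5=5
sll $t1, $t5, 2 → $t1=5<<2=20
cmp $t5, $t0  (cmp 5,5)
bgt body: not taken
add $t0, $t1, $t1 → $t0=20+20=40
xor $t5, $t0, 1 → $t5=40^1=41
add $t0, $t5, $t1 → $t0=41+20=61
srl $t5, $t5, 1 → $t5=41>>1=20
mul $t1, $t1, 18 → $t1=20*18=360
xor $t1, $t1, $t5 → $t1=360^20=380
halt.

61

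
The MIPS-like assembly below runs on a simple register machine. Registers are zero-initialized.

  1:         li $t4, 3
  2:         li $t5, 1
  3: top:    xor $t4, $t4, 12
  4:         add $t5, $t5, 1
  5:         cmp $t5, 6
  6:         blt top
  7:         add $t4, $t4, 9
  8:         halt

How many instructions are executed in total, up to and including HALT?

$t4=3
$t5=1
$t4=3^12=15
$t5=1+1=2
cmp $t5, 6  (cmp 2,6)
blt top: taken
$t4=15^12=3
$t5=2+1=3
cmp $t5, 6  (cmp 3,6)
blt top: taken
$t4=3^12=15
$t5=3+1=4
cmp $t5, 6  (cmp 4,6)
blt top: taken
$t4=15^12=3
$t5=4+1=5
cmp $t5, 6  (cmp 5,6)
blt top: taken
$t4=3^12=15
$t5=5+1=6
cmp $t5, 6  (cmp 6,6)
blt top: not taken
$t4=15+9=24
halt.
Total executed instructions: 24.

24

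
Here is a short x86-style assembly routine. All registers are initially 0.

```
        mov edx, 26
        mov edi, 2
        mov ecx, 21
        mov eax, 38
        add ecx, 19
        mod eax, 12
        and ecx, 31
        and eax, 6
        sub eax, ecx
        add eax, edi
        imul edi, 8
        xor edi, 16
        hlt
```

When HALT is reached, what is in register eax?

after mov edx, 26: edx=26
after mov edi, 2: edi=2
after mov ecx, 21: ecx=21
after mov eax, 38: eax=38
after add ecx, 19: ecx=21+19=40
after mod eax, 12: eax=38%12=2
after and ecx, 31: ecx=40&31=8
after and eax, 6: eax=2&6=2
after sub eax, ecx: eax=2-8=-6
after add eax, edi: eax=(-6)+2=-4
after imul edi, 8: edi=2*8=16
after xor edi, 16: edi=16^16=0
halt.

-4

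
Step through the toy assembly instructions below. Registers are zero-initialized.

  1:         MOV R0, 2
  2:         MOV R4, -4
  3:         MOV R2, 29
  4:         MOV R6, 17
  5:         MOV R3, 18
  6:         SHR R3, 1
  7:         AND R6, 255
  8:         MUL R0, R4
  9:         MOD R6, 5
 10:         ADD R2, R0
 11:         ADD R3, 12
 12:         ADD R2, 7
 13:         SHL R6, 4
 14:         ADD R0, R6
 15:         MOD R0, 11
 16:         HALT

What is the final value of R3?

R0=2
R4=-4
R2=29
R6=17
R3=18
R3=18>>1=9
R6=17&255=17
R0=2*(-4)=-8
R6=17%5=2
R2=29+(-8)=21
R3=9+12=21
R2=21+7=28
R6=2<<4=32
R0=(-8)+32=24
R0=24%11=2
halt.

21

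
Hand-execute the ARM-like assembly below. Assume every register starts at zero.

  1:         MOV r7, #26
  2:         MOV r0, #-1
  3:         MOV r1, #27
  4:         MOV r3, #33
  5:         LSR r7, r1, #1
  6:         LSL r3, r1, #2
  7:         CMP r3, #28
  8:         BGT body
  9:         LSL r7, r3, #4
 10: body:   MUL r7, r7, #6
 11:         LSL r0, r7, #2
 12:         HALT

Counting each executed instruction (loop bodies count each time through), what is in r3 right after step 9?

r7=26
r0=-1
r1=27
r3=33
r7=27>>1=13
r3=27<<2=108
CMP r3, #28  (cmp 108,28)
BGT body: taken
r7=13*6=78
After step 9: r3 = 108.

108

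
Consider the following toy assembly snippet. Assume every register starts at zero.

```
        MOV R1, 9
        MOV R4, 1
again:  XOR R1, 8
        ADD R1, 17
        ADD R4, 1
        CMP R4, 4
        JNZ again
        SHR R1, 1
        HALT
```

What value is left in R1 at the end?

26

MOV R1, 9 → R1=9
MOV R4, 1 → R4=1
XOR R1, 8 → R1=9^8=1
ADD R1, 17 → R1=1+17=18
ADD R4, 1 → R4=1+1=2
CMP R4, 4  (cmp 2,4)
JNZ again: taken
XOR R1, 8 → R1=18^8=26
ADD R1, 17 → R1=26+17=43
ADD R4, 1 → R4=2+1=3
CMP R4, 4  (cmp 3,4)
JNZ again: taken
XOR R1, 8 → R1=43^8=35
ADD R1, 17 → R1=35+17=52
ADD R4, 1 → R4=3+1=4
CMP R4, 4  (cmp 4,4)
JNZ again: not taken
SHR R1, 1 → R1=52>>1=26
halt.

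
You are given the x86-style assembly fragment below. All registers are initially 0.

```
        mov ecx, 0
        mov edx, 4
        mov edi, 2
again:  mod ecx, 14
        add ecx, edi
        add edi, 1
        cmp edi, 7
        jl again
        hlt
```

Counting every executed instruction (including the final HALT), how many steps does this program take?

29

mov ecx, 0 → ecx=0
mov edx, 4 → edx=4
mov edi, 2 → edi=2
mod ecx, 14 → ecx=0%14=0
add ecx, edi → ecx=0+2=2
add edi, 1 → edi=2+1=3
cmp edi, 7  (cmp 3,7)
jl again: taken
mod ecx, 14 → ecx=2%14=2
add ecx, edi → ecx=2+3=5
add edi, 1 → edi=3+1=4
cmp edi, 7  (cmp 4,7)
jl again: taken
mod ecx, 14 → ecx=5%14=5
add ecx, edi → ecx=5+4=9
add edi, 1 → edi=4+1=5
cmp edi, 7  (cmp 5,7)
jl again: taken
mod ecx, 14 → ecx=9%14=9
add ecx, edi → ecx=9+5=14
add edi, 1 → edi=5+1=6
cmp edi, 7  (cmp 6,7)
jl again: taken
mod ecx, 14 → ecx=14%14=0
add ecx, edi → ecx=0+6=6
add edi, 1 → edi=6+1=7
cmp edi, 7  (cmp 7,7)
jl again: not taken
halt.
Total executed instructions: 29.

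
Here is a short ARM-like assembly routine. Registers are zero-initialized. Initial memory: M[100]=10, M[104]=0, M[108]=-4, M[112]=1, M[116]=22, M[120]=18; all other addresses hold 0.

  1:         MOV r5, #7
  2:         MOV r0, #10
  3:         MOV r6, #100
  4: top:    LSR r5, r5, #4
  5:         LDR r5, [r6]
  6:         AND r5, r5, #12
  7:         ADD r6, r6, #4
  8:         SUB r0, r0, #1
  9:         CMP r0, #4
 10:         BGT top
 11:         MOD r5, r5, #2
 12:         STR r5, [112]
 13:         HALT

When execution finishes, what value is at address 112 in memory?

r5=7
r0=10
r6=100
r5=7>>4=0
r5=M[100]=10
r5=10&12=8
r6=100+4=104
r0=10-1=9
CMP r0, #4  (cmp 9,4)
BGT top: taken
r5=8>>4=0
r5=M[104]=0
r5=0&12=0
r6=104+4=108
r0=9-1=8
CMP r0, #4  (cmp 8,4)
BGT top: taken
r5=0>>4=0
r5=M[108]=-4
r5=(-4)&12=12
r6=108+4=112
r0=8-1=7
CMP r0, #4  (cmp 7,4)
BGT top: taken
r5=12>>4=0
r5=M[112]=1
r5=1&12=0
r6=112+4=116
r0=7-1=6
CMP r0, #4  (cmp 6,4)
BGT top: taken
r5=0>>4=0
r5=M[116]=22
r5=22&12=4
r6=116+4=120
r0=6-1=5
CMP r0, #4  (cmp 5,4)
BGT top: taken
r5=4>>4=0
r5=M[120]=18
r5=18&12=0
r6=120+4=124
r0=5-1=4
CMP r0, #4  (cmp 4,4)
BGT top: not taken
r5=0%2=0
STR r5, [112] → M[112]=0
halt.

0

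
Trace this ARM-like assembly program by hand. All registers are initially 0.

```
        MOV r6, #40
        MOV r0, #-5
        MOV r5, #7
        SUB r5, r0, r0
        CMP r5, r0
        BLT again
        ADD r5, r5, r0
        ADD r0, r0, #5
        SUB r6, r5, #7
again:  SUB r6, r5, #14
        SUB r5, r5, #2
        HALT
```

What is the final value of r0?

MOV r6, #40 → r6=40
MOV r0, #-5 → r0=-5
MOV r5, #7 → r5=7
SUB r5, r0, r0 → r5=(-5)-(-5)=0
CMP r5, r0  (cmp 0,-5)
BLT again: not taken
ADD r5, r5, r0 → r5=0+(-5)=-5
ADD r0, r0, #5 → r0=(-5)+5=0
SUB r6, r5, #7 → r6=(-5)-7=-12
SUB r6, r5, #14 → r6=(-5)-14=-19
SUB r5, r5, #2 → r5=(-5)-2=-7
halt.

0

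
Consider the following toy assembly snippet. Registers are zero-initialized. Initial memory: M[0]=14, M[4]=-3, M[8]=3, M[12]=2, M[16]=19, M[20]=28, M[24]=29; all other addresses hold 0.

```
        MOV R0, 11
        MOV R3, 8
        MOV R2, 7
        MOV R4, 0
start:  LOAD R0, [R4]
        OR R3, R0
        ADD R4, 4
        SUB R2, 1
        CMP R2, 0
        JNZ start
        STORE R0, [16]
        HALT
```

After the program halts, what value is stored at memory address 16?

R0=11
R3=8
R2=7
R4=0
R0=M[0]=14
R3=8|14=14
R4=0+4=4
R2=7-1=6
CMP R2, 0  (cmp 6,0)
JNZ start: taken
R0=M[4]=-3
R3=14|(-3)=-1
R4=4+4=8
R2=6-1=5
CMP R2, 0  (cmp 5,0)
JNZ start: taken
R0=M[8]=3
R3=(-1)|3=-1
R4=8+4=12
R2=5-1=4
CMP R2, 0  (cmp 4,0)
JNZ start: taken
R0=M[12]=2
R3=(-1)|2=-1
R4=12+4=16
R2=4-1=3
CMP R2, 0  (cmp 3,0)
JNZ start: taken
R0=M[16]=19
R3=(-1)|19=-1
R4=16+4=20
R2=3-1=2
CMP R2, 0  (cmp 2,0)
JNZ start: taken
R0=M[20]=28
R3=(-1)|28=-1
R4=20+4=24
R2=2-1=1
CMP R2, 0  (cmp 1,0)
JNZ start: taken
R0=M[24]=29
R3=(-1)|29=-1
R4=24+4=28
R2=1-1=0
CMP R2, 0  (cmp 0,0)
JNZ start: not taken
STORE R0, [16] → M[16]=29
halt.

29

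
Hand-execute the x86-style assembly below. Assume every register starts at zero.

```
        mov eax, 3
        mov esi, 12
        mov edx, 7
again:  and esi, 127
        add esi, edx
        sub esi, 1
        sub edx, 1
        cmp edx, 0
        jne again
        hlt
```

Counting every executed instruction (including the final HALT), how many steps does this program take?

eax=3
esi=12
edx=7
esi=12&127=12
esi=12+7=19
esi=19-1=18
edx=7-1=6
cmp edx, 0  (cmp 6,0)
jne again: taken
esi=18&127=18
esi=18+6=24
esi=24-1=23
edx=6-1=5
cmp edx, 0  (cmp 5,0)
jne again: taken
esi=23&127=23
esi=23+5=28
esi=28-1=27
edx=5-1=4
cmp edx, 0  (cmp 4,0)
jne again: taken
esi=27&127=27
esi=27+4=31
esi=31-1=30
edx=4-1=3
cmp edx, 0  (cmp 3,0)
jne again: taken
esi=30&127=30
esi=30+3=33
esi=33-1=32
edx=3-1=2
cmp edx, 0  (cmp 2,0)
jne again: taken
esi=32&127=32
esi=32+2=34
esi=34-1=33
edx=2-1=1
cmp edx, 0  (cmp 1,0)
jne again: taken
esi=33&127=33
esi=33+1=34
esi=34-1=33
edx=1-1=0
cmp edx, 0  (cmp 0,0)
jne again: not taken
halt.
Total executed instructions: 46.

46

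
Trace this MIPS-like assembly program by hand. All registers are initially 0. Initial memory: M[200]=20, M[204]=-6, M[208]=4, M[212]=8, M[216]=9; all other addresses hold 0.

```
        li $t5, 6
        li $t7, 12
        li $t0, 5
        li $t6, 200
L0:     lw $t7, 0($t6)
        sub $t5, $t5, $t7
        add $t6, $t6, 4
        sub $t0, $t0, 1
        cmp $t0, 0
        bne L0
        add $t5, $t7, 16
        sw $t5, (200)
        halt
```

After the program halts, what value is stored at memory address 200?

25

$t5=6
$t7=12
$t0=5
$t6=200
$t7=M[200]=20
$t5=6-20=-14
$t6=200+4=204
$t0=5-1=4
cmp $t0, 0  (cmp 4,0)
bne L0: taken
$t7=M[204]=-6
$t5=(-14)-(-6)=-8
$t6=204+4=208
$t0=4-1=3
cmp $t0, 0  (cmp 3,0)
bne L0: taken
$t7=M[208]=4
$t5=(-8)-4=-12
$t6=208+4=212
$t0=3-1=2
cmp $t0, 0  (cmp 2,0)
bne L0: taken
$t7=M[212]=8
$t5=(-12)-8=-20
$t6=212+4=216
$t0=2-1=1
cmp $t0, 0  (cmp 1,0)
bne L0: taken
$t7=M[216]=9
$t5=(-20)-9=-29
$t6=216+4=220
$t0=1-1=0
cmp $t0, 0  (cmp 0,0)
bne L0: not taken
$t5=9+16=25
sw $t5, (200) → M[200]=25
halt.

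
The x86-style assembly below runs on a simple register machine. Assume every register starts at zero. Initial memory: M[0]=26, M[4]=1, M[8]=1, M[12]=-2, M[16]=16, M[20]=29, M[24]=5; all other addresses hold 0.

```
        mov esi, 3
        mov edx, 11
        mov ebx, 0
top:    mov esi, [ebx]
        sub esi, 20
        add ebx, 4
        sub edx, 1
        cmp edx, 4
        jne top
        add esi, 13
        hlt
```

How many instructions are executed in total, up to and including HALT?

esi=3
edx=11
ebx=0
esi=M[0]=26
esi=26-20=6
ebx=0+4=4
edx=11-1=10
cmp edx, 4  (cmp 10,4)
jne top: taken
esi=M[4]=1
esi=1-20=-19
ebx=4+4=8
edx=10-1=9
cmp edx, 4  (cmp 9,4)
jne top: taken
esi=M[8]=1
esi=1-20=-19
ebx=8+4=12
edx=9-1=8
cmp edx, 4  (cmp 8,4)
jne top: taken
esi=M[12]=-2
esi=(-2)-20=-22
ebx=12+4=16
edx=8-1=7
cmp edx, 4  (cmp 7,4)
jne top: taken
esi=M[16]=16
esi=16-20=-4
ebx=16+4=20
edx=7-1=6
cmp edx, 4  (cmp 6,4)
jne top: taken
esi=M[20]=29
esi=29-20=9
ebx=20+4=24
edx=6-1=5
cmp edx, 4  (cmp 5,4)
jne top: taken
esi=M[24]=5
esi=5-20=-15
ebx=24+4=28
edx=5-1=4
cmp edx, 4  (cmp 4,4)
jne top: not taken
esi=(-15)+13=-2
halt.
Total executed instructions: 47.

47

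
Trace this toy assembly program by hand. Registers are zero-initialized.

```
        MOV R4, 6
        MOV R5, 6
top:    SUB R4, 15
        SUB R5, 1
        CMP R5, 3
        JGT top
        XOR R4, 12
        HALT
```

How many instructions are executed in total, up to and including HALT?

R4=6
R5=6
R4=6-15=-9
R5=6-1=5
CMP R5, 3  (cmp 5,3)
JGT top: taken
R4=(-9)-15=-24
R5=5-1=4
CMP R5, 3  (cmp 4,3)
JGT top: taken
R4=(-24)-15=-39
R5=4-1=3
CMP R5, 3  (cmp 3,3)
JGT top: not taken
R4=(-39)^12=-43
halt.
Total executed instructions: 16.

16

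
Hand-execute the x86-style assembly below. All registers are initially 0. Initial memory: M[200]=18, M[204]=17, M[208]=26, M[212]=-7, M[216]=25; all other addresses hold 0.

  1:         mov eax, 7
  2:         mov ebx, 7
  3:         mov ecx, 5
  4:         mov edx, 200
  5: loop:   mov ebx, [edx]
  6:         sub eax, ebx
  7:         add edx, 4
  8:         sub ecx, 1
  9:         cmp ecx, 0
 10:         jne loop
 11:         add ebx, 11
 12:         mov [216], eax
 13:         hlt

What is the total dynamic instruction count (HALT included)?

37

eax=7
ebx=7
ecx=5
edx=200
ebx=M[200]=18
eax=7-18=-11
edx=200+4=204
ecx=5-1=4
cmp ecx, 0  (cmp 4,0)
jne loop: taken
ebx=M[204]=17
eax=(-11)-17=-28
edx=204+4=208
ecx=4-1=3
cmp ecx, 0  (cmp 3,0)
jne loop: taken
ebx=M[208]=26
eax=(-28)-26=-54
edx=208+4=212
ecx=3-1=2
cmp ecx, 0  (cmp 2,0)
jne loop: taken
ebx=M[212]=-7
eax=(-54)-(-7)=-47
edx=212+4=216
ecx=2-1=1
cmp ecx, 0  (cmp 1,0)
jne loop: taken
ebx=M[216]=25
eax=(-47)-25=-72
edx=216+4=220
ecx=1-1=0
cmp ecx, 0  (cmp 0,0)
jne loop: not taken
ebx=25+11=36
mov [216], eax → M[216]=-72
halt.
Total executed instructions: 37.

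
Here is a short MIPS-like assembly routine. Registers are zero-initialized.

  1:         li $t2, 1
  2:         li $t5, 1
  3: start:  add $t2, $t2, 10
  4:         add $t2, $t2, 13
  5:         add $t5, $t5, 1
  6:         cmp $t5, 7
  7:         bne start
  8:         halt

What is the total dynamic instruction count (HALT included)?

33

after li $t2, 1: $t2=1
after li $t5, 1: $t5=1
after add $t2, $t2, 10: $t2=1+10=11
after add $t2, $t2, 13: $t2=11+13=24
after add $t5, $t5, 1: $t5=1+1=2
cmp $t5, 7  (cmp 2,7)
bne start: taken
after add $t2, $t2, 10: $t2=24+10=34
after add $t2, $t2, 13: $t2=34+13=47
after add $t5, $t5, 1: $t5=2+1=3
cmp $t5, 7  (cmp 3,7)
bne start: taken
after add $t2, $t2, 10: $t2=47+10=57
after add $t2, $t2, 13: $t2=57+13=70
after add $t5, $t5, 1: $t5=3+1=4
cmp $t5, 7  (cmp 4,7)
bne start: taken
after add $t2, $t2, 10: $t2=70+10=80
after add $t2, $t2, 13: $t2=80+13=93
after add $t5, $t5, 1: $t5=4+1=5
cmp $t5, 7  (cmp 5,7)
bne start: taken
after add $t2, $t2, 10: $t2=93+10=103
after add $t2, $t2, 13: $t2=103+13=116
after add $t5, $t5, 1: $t5=5+1=6
cmp $t5, 7  (cmp 6,7)
bne start: taken
after add $t2, $t2, 10: $t2=116+10=126
after add $t2, $t2, 13: $t2=126+13=139
after add $t5, $t5, 1: $t5=6+1=7
cmp $t5, 7  (cmp 7,7)
bne start: not taken
halt.
Total executed instructions: 33.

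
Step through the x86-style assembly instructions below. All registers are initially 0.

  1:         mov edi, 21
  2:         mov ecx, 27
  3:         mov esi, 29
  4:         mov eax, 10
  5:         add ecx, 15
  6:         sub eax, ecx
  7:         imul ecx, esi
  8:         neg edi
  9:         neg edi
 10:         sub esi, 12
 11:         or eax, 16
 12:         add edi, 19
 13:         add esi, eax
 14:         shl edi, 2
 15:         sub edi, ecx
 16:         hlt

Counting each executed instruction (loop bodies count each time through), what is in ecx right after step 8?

mov edi, 21 → edi=21
mov ecx, 27 → ecx=27
mov esi, 29 → esi=29
mov eax, 10 → eax=10
add ecx, 15 → ecx=27+15=42
sub eax, ecx → eax=10-42=-32
imul ecx, esi → ecx=42*29=1218
neg edi → edi=-(21)=-21
After step 8: ecx = 1218.

1218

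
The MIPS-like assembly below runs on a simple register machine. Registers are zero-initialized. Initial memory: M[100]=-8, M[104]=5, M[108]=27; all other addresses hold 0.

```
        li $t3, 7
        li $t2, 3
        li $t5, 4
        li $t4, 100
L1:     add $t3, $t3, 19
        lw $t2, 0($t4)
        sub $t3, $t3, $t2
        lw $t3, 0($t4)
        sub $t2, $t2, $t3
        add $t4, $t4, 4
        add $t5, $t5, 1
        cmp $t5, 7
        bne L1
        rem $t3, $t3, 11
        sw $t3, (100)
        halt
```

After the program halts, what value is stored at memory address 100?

5

li $t3, 7 → $t3=7
li $t2, 3 → $t2=3
li $t5, 4 → $t5=4
li $t4, 100 → $t4=100
add $t3, $t3, 19 → $t3=7+19=26
lw $t2, 0($t4) → $t2=M[100]=-8
sub $t3, $t3, $t2 → $t3=26-(-8)=34
lw $t3, 0($t4) → $t3=M[100]=-8
sub $t2, $t2, $t3 → $t2=(-8)-(-8)=0
add $t4, $t4, 4 → $t4=100+4=104
add $t5, $t5, 1 → $t5=4+1=5
cmp $t5, 7  (cmp 5,7)
bne L1: taken
add $t3, $t3, 19 → $t3=(-8)+19=11
lw $t2, 0($t4) → $t2=M[104]=5
sub $t3, $t3, $t2 → $t3=11-5=6
lw $t3, 0($t4) → $t3=M[104]=5
sub $t2, $t2, $t3 → $t2=5-5=0
add $t4, $t4, 4 → $t4=104+4=108
add $t5, $t5, 1 → $t5=5+1=6
cmp $t5, 7  (cmp 6,7)
bne L1: taken
add $t3, $t3, 19 → $t3=5+19=24
lw $t2, 0($t4) → $t2=M[108]=27
sub $t3, $t3, $t2 → $t3=24-27=-3
lw $t3, 0($t4) → $t3=M[108]=27
sub $t2, $t2, $t3 → $t2=27-27=0
add $t4, $t4, 4 → $t4=108+4=112
add $t5, $t5, 1 → $t5=6+1=7
cmp $t5, 7  (cmp 7,7)
bne L1: not taken
rem $t3, $t3, 11 → $t3=27%11=5
sw $t3, (100) → M[100]=5
halt.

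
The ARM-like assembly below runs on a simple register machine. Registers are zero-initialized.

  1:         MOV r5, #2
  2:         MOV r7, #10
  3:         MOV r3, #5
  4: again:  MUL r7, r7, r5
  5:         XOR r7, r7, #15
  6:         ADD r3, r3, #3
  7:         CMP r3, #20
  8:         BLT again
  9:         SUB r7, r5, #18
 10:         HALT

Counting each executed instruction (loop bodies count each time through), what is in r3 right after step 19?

after MOV r5, #2: r5=2
after MOV r7, #10: r7=10
after MOV r3, #5: r3=5
after MUL r7, r7, r5: r7=10*2=20
after XOR r7, r7, #15: r7=20^15=27
after ADD r3, r3, #3: r3=5+3=8
CMP r3, #20  (cmp 8,20)
BLT again: taken
after MUL r7, r7, r5: r7=27*2=54
after XOR r7, r7, #15: r7=54^15=57
after ADD r3, r3, #3: r3=8+3=11
CMP r3, #20  (cmp 11,20)
BLT again: taken
after MUL r7, r7, r5: r7=57*2=114
after XOR r7, r7, #15: r7=114^15=125
after ADD r3, r3, #3: r3=11+3=14
CMP r3, #20  (cmp 14,20)
BLT again: taken
after MUL r7, r7, r5: r7=125*2=250
After step 19: r3 = 14.

14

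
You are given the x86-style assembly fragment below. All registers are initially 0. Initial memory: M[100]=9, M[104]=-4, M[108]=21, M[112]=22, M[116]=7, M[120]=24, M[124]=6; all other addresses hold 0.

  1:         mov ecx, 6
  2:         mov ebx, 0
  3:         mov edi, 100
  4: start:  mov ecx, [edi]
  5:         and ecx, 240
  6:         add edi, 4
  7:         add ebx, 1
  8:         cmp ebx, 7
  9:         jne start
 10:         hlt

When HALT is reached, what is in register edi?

128

after mov ecx, 6: ecx=6
after mov ebx, 0: ebx=0
after mov edi, 100: edi=100
after mov ecx, [edi]: ecx=M[100]=9
after and ecx, 240: ecx=9&240=0
after add edi, 4: edi=100+4=104
after add ebx, 1: ebx=0+1=1
cmp ebx, 7  (cmp 1,7)
jne start: taken
after mov ecx, [edi]: ecx=M[104]=-4
after and ecx, 240: ecx=(-4)&240=240
after add edi, 4: edi=104+4=108
after add ebx, 1: ebx=1+1=2
cmp ebx, 7  (cmp 2,7)
jne start: taken
after mov ecx, [edi]: ecx=M[108]=21
after and ecx, 240: ecx=21&240=16
after add edi, 4: edi=108+4=112
after add ebx, 1: ebx=2+1=3
cmp ebx, 7  (cmp 3,7)
jne start: taken
after mov ecx, [edi]: ecx=M[112]=22
after and ecx, 240: ecx=22&240=16
after add edi, 4: edi=112+4=116
after add ebx, 1: ebx=3+1=4
cmp ebx, 7  (cmp 4,7)
jne start: taken
after mov ecx, [edi]: ecx=M[116]=7
after and ecx, 240: ecx=7&240=0
after add edi, 4: edi=116+4=120
after add ebx, 1: ebx=4+1=5
cmp ebx, 7  (cmp 5,7)
jne start: taken
after mov ecx, [edi]: ecx=M[120]=24
after and ecx, 240: ecx=24&240=16
after add edi, 4: edi=120+4=124
after add ebx, 1: ebx=5+1=6
cmp ebx, 7  (cmp 6,7)
jne start: taken
after mov ecx, [edi]: ecx=M[124]=6
after and ecx, 240: ecx=6&240=0
after add edi, 4: edi=124+4=128
after add ebx, 1: ebx=6+1=7
cmp ebx, 7  (cmp 7,7)
jne start: not taken
halt.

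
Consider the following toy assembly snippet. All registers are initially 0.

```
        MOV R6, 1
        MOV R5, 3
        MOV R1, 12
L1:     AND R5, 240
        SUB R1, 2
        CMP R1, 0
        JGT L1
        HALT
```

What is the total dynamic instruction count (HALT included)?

28

after MOV R6, 1: R6=1
after MOV R5, 3: R5=3
after MOV R1, 12: R1=12
after AND R5, 240: R5=3&240=0
after SUB R1, 2: R1=12-2=10
CMP R1, 0  (cmp 10,0)
JGT L1: taken
after AND R5, 240: R5=0&240=0
after SUB R1, 2: R1=10-2=8
CMP R1, 0  (cmp 8,0)
JGT L1: taken
after AND R5, 240: R5=0&240=0
after SUB R1, 2: R1=8-2=6
CMP R1, 0  (cmp 6,0)
JGT L1: taken
after AND R5, 240: R5=0&240=0
after SUB R1, 2: R1=6-2=4
CMP R1, 0  (cmp 4,0)
JGT L1: taken
after AND R5, 240: R5=0&240=0
after SUB R1, 2: R1=4-2=2
CMP R1, 0  (cmp 2,0)
JGT L1: taken
after AND R5, 240: R5=0&240=0
after SUB R1, 2: R1=2-2=0
CMP R1, 0  (cmp 0,0)
JGT L1: not taken
halt.
Total executed instructions: 28.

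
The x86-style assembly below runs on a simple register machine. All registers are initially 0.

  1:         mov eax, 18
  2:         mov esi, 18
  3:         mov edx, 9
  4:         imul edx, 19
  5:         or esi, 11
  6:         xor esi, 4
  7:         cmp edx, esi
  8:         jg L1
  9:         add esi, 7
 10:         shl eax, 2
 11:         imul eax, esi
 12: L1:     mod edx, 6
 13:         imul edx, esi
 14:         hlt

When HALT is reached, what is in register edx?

after mov eax, 18: eax=18
after mov esi, 18: esi=18
after mov edx, 9: edx=9
after imul edx, 19: edx=9*19=171
after or esi, 11: esi=18|11=27
after xor esi, 4: esi=27^4=31
cmp edx, esi  (cmp 171,31)
jg L1: taken
after mod edx, 6: edx=171%6=3
after imul edx, esi: edx=3*31=93
halt.

93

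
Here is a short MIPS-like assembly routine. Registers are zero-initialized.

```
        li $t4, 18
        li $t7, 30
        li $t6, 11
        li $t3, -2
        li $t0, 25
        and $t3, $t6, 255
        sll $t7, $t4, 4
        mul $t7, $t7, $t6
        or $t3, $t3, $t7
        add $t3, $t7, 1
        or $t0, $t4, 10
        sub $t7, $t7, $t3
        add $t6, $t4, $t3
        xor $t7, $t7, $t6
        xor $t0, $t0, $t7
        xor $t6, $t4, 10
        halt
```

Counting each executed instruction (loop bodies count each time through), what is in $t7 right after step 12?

after li $t4, 18: $t4=18
after li $t7, 30: $t7=30
after li $t6, 11: $t6=11
after li $t3, -2: $t3=-2
after li $t0, 25: $t0=25
after and $t3, $t6, 255: $t3=11&255=11
after sll $t7, $t4, 4: $t7=18<<4=288
after mul $t7, $t7, $t6: $t7=288*11=3168
after or $t3, $t3, $t7: $t3=11|3168=3179
after add $t3, $t7, 1: $t3=3168+1=3169
after or $t0, $t4, 10: $t0=18|10=26
after sub $t7, $t7, $t3: $t7=3168-3169=-1
After step 12: $t7 = -1.

-1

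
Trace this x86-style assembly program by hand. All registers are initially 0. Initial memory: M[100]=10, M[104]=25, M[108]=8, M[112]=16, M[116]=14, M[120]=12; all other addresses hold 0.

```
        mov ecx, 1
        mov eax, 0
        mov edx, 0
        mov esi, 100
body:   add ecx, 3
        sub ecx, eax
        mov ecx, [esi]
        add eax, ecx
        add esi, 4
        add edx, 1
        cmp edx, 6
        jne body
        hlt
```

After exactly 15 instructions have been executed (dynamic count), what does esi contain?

after mov ecx, 1: ecx=1
after mov eax, 0: eax=0
after mov edx, 0: edx=0
after mov esi, 100: esi=100
after add ecx, 3: ecx=1+3=4
after sub ecx, eax: ecx=4-0=4
after mov ecx, [esi]: ecx=M[100]=10
after add eax, ecx: eax=0+10=10
after add esi, 4: esi=100+4=104
after add edx, 1: edx=0+1=1
cmp edx, 6  (cmp 1,6)
jne body: taken
after add ecx, 3: ecx=10+3=13
after sub ecx, eax: ecx=13-10=3
after mov ecx, [esi]: ecx=M[104]=25
After step 15: esi = 104.

104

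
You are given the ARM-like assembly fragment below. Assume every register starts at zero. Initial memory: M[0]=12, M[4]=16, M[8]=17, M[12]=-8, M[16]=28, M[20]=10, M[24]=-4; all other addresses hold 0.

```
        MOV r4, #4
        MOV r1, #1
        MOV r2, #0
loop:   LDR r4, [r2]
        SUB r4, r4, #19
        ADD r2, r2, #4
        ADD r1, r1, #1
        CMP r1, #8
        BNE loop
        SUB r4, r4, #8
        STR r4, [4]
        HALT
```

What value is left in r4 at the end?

r4=4
r1=1
r2=0
r4=M[0]=12
r4=12-19=-7
r2=0+4=4
r1=1+1=2
CMP r1, #8  (cmp 2,8)
BNE loop: taken
r4=M[4]=16
r4=16-19=-3
r2=4+4=8
r1=2+1=3
CMP r1, #8  (cmp 3,8)
BNE loop: taken
r4=M[8]=17
r4=17-19=-2
r2=8+4=12
r1=3+1=4
CMP r1, #8  (cmp 4,8)
BNE loop: taken
r4=M[12]=-8
r4=(-8)-19=-27
r2=12+4=16
r1=4+1=5
CMP r1, #8  (cmp 5,8)
BNE loop: taken
r4=M[16]=28
r4=28-19=9
r2=16+4=20
r1=5+1=6
CMP r1, #8  (cmp 6,8)
BNE loop: taken
r4=M[20]=10
r4=10-19=-9
r2=20+4=24
r1=6+1=7
CMP r1, #8  (cmp 7,8)
BNE loop: taken
r4=M[24]=-4
r4=(-4)-19=-23
r2=24+4=28
r1=7+1=8
CMP r1, #8  (cmp 8,8)
BNE loop: not taken
r4=(-23)-8=-31
STR r4, [4] → M[4]=-31
halt.

-31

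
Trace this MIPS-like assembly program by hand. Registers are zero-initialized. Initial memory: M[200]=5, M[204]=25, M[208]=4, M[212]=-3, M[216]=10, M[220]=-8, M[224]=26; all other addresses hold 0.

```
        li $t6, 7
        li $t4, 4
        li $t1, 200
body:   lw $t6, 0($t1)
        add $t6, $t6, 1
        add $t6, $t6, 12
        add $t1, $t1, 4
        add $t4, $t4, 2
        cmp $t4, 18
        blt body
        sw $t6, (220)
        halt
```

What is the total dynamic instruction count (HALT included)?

$t6=7
$t4=4
$t1=200
$t6=M[200]=5
$t6=5+1=6
$t6=6+12=18
$t1=200+4=204
$t4=4+2=6
cmp $t4, 18  (cmp 6,18)
blt body: taken
$t6=M[204]=25
$t6=25+1=26
$t6=26+12=38
$t1=204+4=208
$t4=6+2=8
cmp $t4, 18  (cmp 8,18)
blt body: taken
$t6=M[208]=4
$t6=4+1=5
$t6=5+12=17
$t1=208+4=212
$t4=8+2=10
cmp $t4, 18  (cmp 10,18)
blt body: taken
$t6=M[212]=-3
$t6=(-3)+1=-2
$t6=(-2)+12=10
$t1=212+4=216
$t4=10+2=12
cmp $t4, 18  (cmp 12,18)
blt body: taken
$t6=M[216]=10
$t6=10+1=11
$t6=11+12=23
$t1=216+4=220
$t4=12+2=14
cmp $t4, 18  (cmp 14,18)
blt body: taken
$t6=M[220]=-8
$t6=(-8)+1=-7
$t6=(-7)+12=5
$t1=220+4=224
$t4=14+2=16
cmp $t4, 18  (cmp 16,18)
blt body: taken
$t6=M[224]=26
$t6=26+1=27
$t6=27+12=39
$t1=224+4=228
$t4=16+2=18
cmp $t4, 18  (cmp 18,18)
blt body: not taken
sw $t6, (220) → M[220]=39
halt.
Total executed instructions: 54.

54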